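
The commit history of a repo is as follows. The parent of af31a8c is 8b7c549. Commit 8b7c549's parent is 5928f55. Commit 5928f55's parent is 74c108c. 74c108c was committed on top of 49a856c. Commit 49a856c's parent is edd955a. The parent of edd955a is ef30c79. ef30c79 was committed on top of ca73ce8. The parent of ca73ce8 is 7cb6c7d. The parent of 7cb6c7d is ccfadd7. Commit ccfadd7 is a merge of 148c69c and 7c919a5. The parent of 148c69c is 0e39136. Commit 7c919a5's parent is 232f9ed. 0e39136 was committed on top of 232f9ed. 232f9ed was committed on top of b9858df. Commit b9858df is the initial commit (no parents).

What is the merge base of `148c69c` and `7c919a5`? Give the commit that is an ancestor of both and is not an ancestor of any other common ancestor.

232f9ed

Ancestors of 148c69c: {0e39136, 148c69c, 232f9ed, b9858df}.
Ancestors of 7c919a5: {232f9ed, 7c919a5, b9858df}.
Common ancestors: {232f9ed, b9858df}.
Among these, 232f9ed is not an ancestor of any other common ancestor — it is the merge base.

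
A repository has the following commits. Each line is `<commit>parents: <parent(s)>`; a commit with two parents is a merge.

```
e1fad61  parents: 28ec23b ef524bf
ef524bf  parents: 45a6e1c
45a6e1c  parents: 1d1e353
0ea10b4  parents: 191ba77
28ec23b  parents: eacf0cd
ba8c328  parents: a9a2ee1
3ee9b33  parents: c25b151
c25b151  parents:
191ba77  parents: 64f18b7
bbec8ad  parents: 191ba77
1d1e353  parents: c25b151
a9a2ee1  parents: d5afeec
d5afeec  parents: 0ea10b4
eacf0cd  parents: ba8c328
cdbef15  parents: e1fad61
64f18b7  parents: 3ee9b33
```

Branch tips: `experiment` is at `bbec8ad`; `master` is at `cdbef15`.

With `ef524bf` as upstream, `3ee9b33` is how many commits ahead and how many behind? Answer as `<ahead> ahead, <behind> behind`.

Reachable from 3ee9b33: {3ee9b33, c25b151}.
Reachable from ef524bf: {1d1e353, 45a6e1c, c25b151, ef524bf}.
Only in 3ee9b33's history (ahead): {3ee9b33} — 1.
Only in ef524bf's history (behind): {1d1e353, 45a6e1c, ef524bf} — 3.

1 ahead, 3 behind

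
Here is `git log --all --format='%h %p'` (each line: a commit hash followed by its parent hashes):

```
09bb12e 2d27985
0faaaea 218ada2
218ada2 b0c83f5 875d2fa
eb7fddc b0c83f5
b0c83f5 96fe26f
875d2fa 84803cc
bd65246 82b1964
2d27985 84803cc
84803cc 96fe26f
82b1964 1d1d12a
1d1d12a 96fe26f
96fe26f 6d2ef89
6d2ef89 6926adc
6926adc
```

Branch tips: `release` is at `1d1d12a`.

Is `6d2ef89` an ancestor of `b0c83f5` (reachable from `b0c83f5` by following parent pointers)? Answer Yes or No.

Yes

Ancestors of b0c83f5 (commits reachable by following parents): {6926adc, 6d2ef89, 96fe26f, b0c83f5}.
6d2ef89 is in that set, so it is an ancestor of b0c83f5.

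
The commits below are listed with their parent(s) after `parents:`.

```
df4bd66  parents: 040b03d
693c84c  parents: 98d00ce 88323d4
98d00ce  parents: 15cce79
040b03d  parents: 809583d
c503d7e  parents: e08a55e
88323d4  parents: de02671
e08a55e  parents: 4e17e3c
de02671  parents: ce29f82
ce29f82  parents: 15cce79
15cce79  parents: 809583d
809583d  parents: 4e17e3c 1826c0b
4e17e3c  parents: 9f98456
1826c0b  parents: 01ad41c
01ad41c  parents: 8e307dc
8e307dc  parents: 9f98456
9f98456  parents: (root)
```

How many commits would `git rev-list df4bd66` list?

Walking parent pointers from df4bd66: reachable set = {01ad41c, 040b03d, 1826c0b, 4e17e3c, 809583d, 8e307dc, 9f98456, df4bd66}.
That is 8 commits.

8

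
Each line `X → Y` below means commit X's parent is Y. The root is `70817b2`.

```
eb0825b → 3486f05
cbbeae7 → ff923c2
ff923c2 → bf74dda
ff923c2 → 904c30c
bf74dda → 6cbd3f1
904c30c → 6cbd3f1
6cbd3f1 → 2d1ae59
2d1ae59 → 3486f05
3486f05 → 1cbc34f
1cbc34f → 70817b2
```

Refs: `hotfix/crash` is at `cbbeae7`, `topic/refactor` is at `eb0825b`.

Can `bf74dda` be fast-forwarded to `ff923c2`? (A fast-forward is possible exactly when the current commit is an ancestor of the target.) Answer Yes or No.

A fast-forward from bf74dda to ff923c2 is possible iff bf74dda is an ancestor of ff923c2.
Ancestors of ff923c2: {1cbc34f, 2d1ae59, 3486f05, 6cbd3f1, 70817b2, 904c30c, bf74dda, ff923c2}.
bf74dda is among them, so fast-forward is possible.

Yes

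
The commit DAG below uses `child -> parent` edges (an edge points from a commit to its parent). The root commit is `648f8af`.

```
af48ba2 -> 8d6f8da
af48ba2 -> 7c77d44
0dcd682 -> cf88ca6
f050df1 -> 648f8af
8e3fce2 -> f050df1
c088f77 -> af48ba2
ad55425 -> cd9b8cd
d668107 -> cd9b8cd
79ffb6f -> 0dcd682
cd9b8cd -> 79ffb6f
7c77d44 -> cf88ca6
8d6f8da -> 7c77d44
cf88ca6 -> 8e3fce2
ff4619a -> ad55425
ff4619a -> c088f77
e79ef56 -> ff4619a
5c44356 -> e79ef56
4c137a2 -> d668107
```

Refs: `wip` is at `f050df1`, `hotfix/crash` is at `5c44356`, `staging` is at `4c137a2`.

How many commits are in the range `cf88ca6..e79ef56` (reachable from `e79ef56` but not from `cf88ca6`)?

10

Reachable from e79ef56: {0dcd682, 648f8af, 79ffb6f, 7c77d44, 8d6f8da, 8e3fce2, ad55425, af48ba2, c088f77, cd9b8cd, cf88ca6, e79ef56, f050df1, ff4619a}.
Reachable from cf88ca6: {648f8af, 8e3fce2, cf88ca6, f050df1}.
In e79ef56's history but not cf88ca6's: {0dcd682, 79ffb6f, 7c77d44, 8d6f8da, ad55425, af48ba2, c088f77, cd9b8cd, e79ef56, ff4619a} — 10 commits.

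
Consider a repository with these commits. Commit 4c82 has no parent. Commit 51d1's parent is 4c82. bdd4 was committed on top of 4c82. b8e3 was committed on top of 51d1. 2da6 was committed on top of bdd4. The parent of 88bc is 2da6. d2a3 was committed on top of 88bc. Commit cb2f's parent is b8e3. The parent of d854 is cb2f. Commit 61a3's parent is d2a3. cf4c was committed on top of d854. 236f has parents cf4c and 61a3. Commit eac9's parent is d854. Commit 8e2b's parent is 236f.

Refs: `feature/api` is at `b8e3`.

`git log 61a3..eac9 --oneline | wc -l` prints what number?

5

Reachable from eac9: {4c82, 51d1, b8e3, cb2f, d854, eac9}.
Reachable from 61a3: {2da6, 4c82, 61a3, 88bc, bdd4, d2a3}.
In eac9's history but not 61a3's: {51d1, b8e3, cb2f, d854, eac9} — 5 commits.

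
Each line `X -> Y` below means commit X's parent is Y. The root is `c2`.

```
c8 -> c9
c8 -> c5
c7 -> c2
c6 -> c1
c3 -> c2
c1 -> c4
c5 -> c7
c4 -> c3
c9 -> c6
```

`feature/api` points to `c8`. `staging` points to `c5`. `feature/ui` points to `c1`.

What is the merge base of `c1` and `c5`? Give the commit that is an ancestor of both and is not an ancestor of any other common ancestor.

c2

Ancestors of c1: {c1, c2, c3, c4}.
Ancestors of c5: {c2, c5, c7}.
Common ancestors: {c2}.
The only common ancestor is c2, so it is the merge base.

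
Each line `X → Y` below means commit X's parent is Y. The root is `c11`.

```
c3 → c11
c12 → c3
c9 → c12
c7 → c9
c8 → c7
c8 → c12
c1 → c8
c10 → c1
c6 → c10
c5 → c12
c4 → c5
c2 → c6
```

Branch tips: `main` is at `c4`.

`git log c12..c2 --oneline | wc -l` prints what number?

Reachable from c2: {c1, c10, c11, c12, c2, c3, c6, c7, c8, c9}.
Reachable from c12: {c11, c12, c3}.
In c2's history but not c12's: {c1, c10, c2, c6, c7, c8, c9} — 7 commits.

7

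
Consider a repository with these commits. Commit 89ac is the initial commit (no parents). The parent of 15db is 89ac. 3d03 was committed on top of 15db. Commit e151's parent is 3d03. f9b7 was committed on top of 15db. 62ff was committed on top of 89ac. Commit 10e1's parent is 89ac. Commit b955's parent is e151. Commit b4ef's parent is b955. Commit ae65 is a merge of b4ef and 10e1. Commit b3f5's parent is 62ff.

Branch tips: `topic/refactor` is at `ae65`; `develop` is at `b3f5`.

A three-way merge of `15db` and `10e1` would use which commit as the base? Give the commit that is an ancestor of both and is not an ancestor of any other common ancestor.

89ac

Ancestors of 15db: {15db, 89ac}.
Ancestors of 10e1: {10e1, 89ac}.
Common ancestors: {89ac}.
The only common ancestor is 89ac, so it is the merge base.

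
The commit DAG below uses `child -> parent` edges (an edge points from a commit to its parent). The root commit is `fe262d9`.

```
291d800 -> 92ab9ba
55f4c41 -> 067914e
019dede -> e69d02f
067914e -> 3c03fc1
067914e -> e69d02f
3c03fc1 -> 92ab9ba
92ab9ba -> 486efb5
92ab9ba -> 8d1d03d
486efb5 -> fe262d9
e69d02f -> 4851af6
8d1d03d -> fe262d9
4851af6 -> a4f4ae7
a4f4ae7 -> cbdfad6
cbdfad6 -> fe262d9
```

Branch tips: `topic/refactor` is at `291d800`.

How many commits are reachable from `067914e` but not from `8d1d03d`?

8

Reachable from 067914e: {067914e, 3c03fc1, 4851af6, 486efb5, 8d1d03d, 92ab9ba, a4f4ae7, cbdfad6, e69d02f, fe262d9}.
Reachable from 8d1d03d: {8d1d03d, fe262d9}.
In 067914e's history but not 8d1d03d's: {067914e, 3c03fc1, 4851af6, 486efb5, 92ab9ba, a4f4ae7, cbdfad6, e69d02f} — 8 commits.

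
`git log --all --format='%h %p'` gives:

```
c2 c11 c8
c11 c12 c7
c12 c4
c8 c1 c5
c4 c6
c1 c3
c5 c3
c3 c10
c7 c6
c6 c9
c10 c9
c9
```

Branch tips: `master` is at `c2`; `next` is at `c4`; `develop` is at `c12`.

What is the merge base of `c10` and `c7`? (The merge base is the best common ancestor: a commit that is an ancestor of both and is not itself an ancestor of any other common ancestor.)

Ancestors of c10: {c10, c9}.
Ancestors of c7: {c6, c7, c9}.
Common ancestors: {c9}.
The only common ancestor is c9, so it is the merge base.

c9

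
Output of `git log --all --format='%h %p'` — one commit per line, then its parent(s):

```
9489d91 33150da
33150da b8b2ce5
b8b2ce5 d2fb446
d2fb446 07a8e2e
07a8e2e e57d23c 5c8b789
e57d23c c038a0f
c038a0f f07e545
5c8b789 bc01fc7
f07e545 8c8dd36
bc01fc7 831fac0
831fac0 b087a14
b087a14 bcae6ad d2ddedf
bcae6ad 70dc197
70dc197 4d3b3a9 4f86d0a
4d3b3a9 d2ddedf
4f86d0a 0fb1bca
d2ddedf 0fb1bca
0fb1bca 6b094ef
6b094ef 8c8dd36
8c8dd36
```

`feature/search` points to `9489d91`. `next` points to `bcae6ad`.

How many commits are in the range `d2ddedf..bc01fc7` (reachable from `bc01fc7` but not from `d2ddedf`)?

Reachable from bc01fc7: {0fb1bca, 4d3b3a9, 4f86d0a, 6b094ef, 70dc197, 831fac0, 8c8dd36, b087a14, bc01fc7, bcae6ad, d2ddedf}.
Reachable from d2ddedf: {0fb1bca, 6b094ef, 8c8dd36, d2ddedf}.
In bc01fc7's history but not d2ddedf's: {4d3b3a9, 4f86d0a, 70dc197, 831fac0, b087a14, bc01fc7, bcae6ad} — 7 commits.

7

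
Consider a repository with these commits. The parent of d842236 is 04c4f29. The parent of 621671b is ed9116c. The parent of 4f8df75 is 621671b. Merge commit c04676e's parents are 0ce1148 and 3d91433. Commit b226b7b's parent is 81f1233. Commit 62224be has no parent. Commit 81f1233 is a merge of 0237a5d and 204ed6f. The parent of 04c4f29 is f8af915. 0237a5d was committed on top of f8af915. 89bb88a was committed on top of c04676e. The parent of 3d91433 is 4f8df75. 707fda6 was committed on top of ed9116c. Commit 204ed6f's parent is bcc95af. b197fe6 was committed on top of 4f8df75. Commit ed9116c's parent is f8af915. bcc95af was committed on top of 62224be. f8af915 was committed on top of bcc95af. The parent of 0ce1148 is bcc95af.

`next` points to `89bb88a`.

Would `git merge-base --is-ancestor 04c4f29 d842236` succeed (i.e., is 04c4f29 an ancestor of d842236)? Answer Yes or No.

Yes

Ancestors of d842236 (commits reachable by following parents): {04c4f29, 62224be, bcc95af, d842236, f8af915}.
04c4f29 is in that set, so it is an ancestor of d842236.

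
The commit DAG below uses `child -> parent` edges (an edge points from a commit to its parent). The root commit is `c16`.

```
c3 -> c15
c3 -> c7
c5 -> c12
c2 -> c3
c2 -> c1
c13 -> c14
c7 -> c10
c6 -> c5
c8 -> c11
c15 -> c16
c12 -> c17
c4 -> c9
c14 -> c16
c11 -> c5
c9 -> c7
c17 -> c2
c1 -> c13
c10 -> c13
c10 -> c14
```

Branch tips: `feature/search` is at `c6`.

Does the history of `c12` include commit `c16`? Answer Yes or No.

Yes

Ancestors of c12 (commits reachable by following parents): {c1, c10, c12, c13, c14, c15, c16, c17, c2, c3, c7}.
c16 is in that set, so it is an ancestor of c12.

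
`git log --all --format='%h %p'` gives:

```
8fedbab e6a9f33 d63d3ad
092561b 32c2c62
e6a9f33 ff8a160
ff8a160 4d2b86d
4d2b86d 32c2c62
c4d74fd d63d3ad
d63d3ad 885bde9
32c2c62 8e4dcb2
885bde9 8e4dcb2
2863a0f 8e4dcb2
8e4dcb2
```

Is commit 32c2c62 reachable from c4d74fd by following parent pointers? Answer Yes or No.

No

Ancestors of c4d74fd: {885bde9, 8e4dcb2, c4d74fd, d63d3ad}.
32c2c62 is not in that set, so it is not an ancestor of c4d74fd.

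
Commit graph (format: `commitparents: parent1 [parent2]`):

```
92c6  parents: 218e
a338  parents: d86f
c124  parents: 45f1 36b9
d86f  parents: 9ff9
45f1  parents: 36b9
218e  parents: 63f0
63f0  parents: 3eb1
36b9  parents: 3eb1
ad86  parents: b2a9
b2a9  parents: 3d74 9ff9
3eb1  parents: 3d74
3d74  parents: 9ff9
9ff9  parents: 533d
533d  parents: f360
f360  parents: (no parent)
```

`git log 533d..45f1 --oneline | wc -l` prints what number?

Reachable from 45f1: {36b9, 3d74, 3eb1, 45f1, 533d, 9ff9, f360}.
Reachable from 533d: {533d, f360}.
In 45f1's history but not 533d's: {36b9, 3d74, 3eb1, 45f1, 9ff9} — 5 commits.

5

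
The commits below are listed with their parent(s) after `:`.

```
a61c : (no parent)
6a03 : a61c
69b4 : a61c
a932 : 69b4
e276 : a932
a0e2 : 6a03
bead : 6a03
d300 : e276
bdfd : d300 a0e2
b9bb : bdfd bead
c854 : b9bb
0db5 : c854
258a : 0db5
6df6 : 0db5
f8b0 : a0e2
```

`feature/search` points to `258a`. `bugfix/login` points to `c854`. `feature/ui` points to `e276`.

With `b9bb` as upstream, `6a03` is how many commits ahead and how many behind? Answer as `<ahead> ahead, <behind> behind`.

0 ahead, 8 behind

Reachable from 6a03: {6a03, a61c}.
Reachable from b9bb: {69b4, 6a03, a0e2, a61c, a932, b9bb, bdfd, bead, d300, e276}.
Only in 6a03's history (ahead): {} — 0.
Only in b9bb's history (behind): {69b4, a0e2, a932, b9bb, bdfd, bead, d300, e276} — 8.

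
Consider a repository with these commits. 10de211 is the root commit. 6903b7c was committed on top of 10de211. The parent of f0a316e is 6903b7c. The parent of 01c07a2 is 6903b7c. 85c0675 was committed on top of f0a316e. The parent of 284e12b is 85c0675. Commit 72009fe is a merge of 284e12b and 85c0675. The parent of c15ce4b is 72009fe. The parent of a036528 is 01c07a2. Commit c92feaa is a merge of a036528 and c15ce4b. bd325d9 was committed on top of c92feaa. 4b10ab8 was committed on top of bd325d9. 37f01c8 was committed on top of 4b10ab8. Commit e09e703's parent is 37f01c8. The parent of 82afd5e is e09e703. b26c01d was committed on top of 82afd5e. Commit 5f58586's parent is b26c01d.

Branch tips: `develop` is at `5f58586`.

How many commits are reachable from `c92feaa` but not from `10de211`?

9

Reachable from c92feaa: {01c07a2, 10de211, 284e12b, 6903b7c, 72009fe, 85c0675, a036528, c15ce4b, c92feaa, f0a316e}.
Reachable from 10de211: {10de211}.
In c92feaa's history but not 10de211's: {01c07a2, 284e12b, 6903b7c, 72009fe, 85c0675, a036528, c15ce4b, c92feaa, f0a316e} — 9 commits.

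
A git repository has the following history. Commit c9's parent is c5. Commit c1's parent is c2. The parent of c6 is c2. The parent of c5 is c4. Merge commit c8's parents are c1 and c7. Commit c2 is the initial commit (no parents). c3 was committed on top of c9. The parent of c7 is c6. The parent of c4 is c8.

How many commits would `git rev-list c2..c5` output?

6

Reachable from c5: {c1, c2, c4, c5, c6, c7, c8}.
Reachable from c2: {c2}.
In c5's history but not c2's: {c1, c4, c5, c6, c7, c8} — 6 commits.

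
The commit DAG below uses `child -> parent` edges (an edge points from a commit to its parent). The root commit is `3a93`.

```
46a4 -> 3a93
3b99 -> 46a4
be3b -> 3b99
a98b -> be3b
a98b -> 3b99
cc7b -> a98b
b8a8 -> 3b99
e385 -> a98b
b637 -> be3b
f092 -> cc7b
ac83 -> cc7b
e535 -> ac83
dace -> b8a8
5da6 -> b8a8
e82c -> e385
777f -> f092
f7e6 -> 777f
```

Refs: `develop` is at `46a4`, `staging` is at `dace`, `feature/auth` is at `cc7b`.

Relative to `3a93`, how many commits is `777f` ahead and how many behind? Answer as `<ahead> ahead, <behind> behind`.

7 ahead, 0 behind

Reachable from 777f: {3a93, 3b99, 46a4, 777f, a98b, be3b, cc7b, f092}.
Reachable from 3a93: {3a93}.
Only in 777f's history (ahead): {3b99, 46a4, 777f, a98b, be3b, cc7b, f092} — 7.
Only in 3a93's history (behind): {} — 0.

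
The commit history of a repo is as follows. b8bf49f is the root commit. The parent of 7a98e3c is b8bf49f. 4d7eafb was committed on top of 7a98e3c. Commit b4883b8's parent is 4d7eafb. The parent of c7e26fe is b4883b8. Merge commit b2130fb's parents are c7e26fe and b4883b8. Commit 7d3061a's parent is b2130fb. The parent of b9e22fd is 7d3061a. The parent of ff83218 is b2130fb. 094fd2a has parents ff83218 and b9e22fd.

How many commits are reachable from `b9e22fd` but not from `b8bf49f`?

Reachable from b9e22fd: {4d7eafb, 7a98e3c, 7d3061a, b2130fb, b4883b8, b8bf49f, b9e22fd, c7e26fe}.
Reachable from b8bf49f: {b8bf49f}.
In b9e22fd's history but not b8bf49f's: {4d7eafb, 7a98e3c, 7d3061a, b2130fb, b4883b8, b9e22fd, c7e26fe} — 7 commits.

7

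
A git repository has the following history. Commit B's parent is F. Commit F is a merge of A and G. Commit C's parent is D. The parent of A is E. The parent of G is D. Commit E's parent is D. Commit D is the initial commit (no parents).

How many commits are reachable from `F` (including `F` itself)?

5

Walking parent pointers from F: reachable set = {A, D, E, F, G}.
That is 5 commits.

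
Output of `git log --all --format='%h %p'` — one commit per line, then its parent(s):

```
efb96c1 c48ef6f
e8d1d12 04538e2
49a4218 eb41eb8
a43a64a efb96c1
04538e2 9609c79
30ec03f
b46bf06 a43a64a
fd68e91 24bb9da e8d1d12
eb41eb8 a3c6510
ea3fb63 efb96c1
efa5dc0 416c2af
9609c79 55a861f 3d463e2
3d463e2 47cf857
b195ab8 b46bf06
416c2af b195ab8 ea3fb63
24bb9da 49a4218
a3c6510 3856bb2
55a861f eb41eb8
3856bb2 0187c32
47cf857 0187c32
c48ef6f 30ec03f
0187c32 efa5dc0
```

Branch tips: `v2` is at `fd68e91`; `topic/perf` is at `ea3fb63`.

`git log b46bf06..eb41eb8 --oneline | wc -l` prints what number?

8

Reachable from eb41eb8: {0187c32, 30ec03f, 3856bb2, 416c2af, a3c6510, a43a64a, b195ab8, b46bf06, c48ef6f, ea3fb63, eb41eb8, efa5dc0, efb96c1}.
Reachable from b46bf06: {30ec03f, a43a64a, b46bf06, c48ef6f, efb96c1}.
In eb41eb8's history but not b46bf06's: {0187c32, 3856bb2, 416c2af, a3c6510, b195ab8, ea3fb63, eb41eb8, efa5dc0} — 8 commits.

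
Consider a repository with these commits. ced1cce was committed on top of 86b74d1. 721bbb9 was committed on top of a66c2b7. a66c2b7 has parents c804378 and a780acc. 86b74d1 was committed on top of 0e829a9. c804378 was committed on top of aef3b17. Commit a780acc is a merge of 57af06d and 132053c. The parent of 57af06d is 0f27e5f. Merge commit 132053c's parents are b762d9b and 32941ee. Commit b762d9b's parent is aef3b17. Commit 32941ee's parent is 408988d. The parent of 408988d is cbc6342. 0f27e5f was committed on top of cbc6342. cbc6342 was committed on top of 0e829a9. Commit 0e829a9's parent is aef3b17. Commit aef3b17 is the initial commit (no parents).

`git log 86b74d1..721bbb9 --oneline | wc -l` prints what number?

Reachable from 721bbb9: {0e829a9, 0f27e5f, 132053c, 32941ee, 408988d, 57af06d, 721bbb9, a66c2b7, a780acc, aef3b17, b762d9b, c804378, cbc6342}.
Reachable from 86b74d1: {0e829a9, 86b74d1, aef3b17}.
In 721bbb9's history but not 86b74d1's: {0f27e5f, 132053c, 32941ee, 408988d, 57af06d, 721bbb9, a66c2b7, a780acc, b762d9b, c804378, cbc6342} — 11 commits.

11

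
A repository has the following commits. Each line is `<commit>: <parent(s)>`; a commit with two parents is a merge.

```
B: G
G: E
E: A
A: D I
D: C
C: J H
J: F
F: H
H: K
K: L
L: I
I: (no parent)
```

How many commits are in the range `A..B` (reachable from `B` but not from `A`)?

Reachable from B: {A, B, C, D, E, F, G, H, I, J, K, L}.
Reachable from A: {A, C, D, F, H, I, J, K, L}.
In B's history but not A's: {B, E, G} — 3 commits.

3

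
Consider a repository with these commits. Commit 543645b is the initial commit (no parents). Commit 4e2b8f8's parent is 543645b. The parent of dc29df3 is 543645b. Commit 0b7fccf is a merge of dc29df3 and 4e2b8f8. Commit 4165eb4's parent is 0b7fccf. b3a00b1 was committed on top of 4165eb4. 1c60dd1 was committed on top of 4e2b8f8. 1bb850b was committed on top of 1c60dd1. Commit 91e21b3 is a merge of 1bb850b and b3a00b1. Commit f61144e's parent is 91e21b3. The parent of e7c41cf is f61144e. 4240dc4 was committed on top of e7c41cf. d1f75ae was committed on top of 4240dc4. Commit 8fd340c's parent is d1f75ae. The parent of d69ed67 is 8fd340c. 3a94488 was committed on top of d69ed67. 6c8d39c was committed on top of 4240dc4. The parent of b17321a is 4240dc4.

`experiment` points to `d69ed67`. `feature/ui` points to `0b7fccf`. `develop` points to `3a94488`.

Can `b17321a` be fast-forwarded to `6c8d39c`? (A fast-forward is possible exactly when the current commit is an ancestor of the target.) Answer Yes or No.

A fast-forward from b17321a to 6c8d39c is possible iff b17321a is an ancestor of 6c8d39c.
Ancestors of 6c8d39c: {0b7fccf, 1bb850b, 1c60dd1, 4165eb4, 4240dc4, 4e2b8f8, 543645b, 6c8d39c, 91e21b3, b3a00b1, dc29df3, e7c41cf, f61144e}.
b17321a is not among them, so fast-forward is not possible.

No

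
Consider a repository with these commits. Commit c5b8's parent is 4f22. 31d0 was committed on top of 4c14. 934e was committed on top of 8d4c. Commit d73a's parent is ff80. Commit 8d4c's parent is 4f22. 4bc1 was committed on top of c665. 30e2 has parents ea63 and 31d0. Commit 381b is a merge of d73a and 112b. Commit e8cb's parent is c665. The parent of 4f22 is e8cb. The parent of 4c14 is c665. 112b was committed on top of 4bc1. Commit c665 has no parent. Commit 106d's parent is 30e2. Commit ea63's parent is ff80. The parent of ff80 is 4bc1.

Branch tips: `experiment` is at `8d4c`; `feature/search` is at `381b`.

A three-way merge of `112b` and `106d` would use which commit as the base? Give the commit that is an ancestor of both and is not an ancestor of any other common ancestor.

Ancestors of 112b: {112b, 4bc1, c665}.
Ancestors of 106d: {106d, 30e2, 31d0, 4bc1, 4c14, c665, ea63, ff80}.
Common ancestors: {4bc1, c665}.
Among these, 4bc1 is not an ancestor of any other common ancestor — it is the merge base.

4bc1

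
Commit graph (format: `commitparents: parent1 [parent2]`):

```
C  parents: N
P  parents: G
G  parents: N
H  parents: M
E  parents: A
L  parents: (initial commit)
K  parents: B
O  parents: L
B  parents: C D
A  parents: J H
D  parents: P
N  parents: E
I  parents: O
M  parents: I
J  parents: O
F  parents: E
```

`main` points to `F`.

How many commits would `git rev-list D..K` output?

3

Reachable from K: {A, B, C, D, E, G, H, I, J, K, L, M, N, O, P}.
Reachable from D: {A, D, E, G, H, I, J, L, M, N, O, P}.
In K's history but not D's: {B, C, K} — 3 commits.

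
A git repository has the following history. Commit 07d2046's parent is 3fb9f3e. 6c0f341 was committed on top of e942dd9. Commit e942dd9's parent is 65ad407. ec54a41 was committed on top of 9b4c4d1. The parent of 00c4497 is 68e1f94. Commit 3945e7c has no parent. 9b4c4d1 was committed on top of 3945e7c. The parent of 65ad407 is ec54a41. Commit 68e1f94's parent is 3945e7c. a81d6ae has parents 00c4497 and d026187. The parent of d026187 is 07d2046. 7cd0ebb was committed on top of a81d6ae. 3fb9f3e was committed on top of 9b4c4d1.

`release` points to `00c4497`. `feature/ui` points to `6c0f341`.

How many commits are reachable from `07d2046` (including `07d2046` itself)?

4

Walking parent pointers from 07d2046: reachable set = {07d2046, 3945e7c, 3fb9f3e, 9b4c4d1}.
That is 4 commits.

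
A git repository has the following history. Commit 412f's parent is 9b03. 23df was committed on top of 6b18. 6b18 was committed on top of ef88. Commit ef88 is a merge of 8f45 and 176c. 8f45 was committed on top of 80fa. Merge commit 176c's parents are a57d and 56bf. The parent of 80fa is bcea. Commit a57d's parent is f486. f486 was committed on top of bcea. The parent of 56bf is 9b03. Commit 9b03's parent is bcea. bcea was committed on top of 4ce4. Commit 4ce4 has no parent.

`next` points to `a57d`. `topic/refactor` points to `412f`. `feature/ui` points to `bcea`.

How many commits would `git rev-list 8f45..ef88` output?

Reachable from ef88: {176c, 4ce4, 56bf, 80fa, 8f45, 9b03, a57d, bcea, ef88, f486}.
Reachable from 8f45: {4ce4, 80fa, 8f45, bcea}.
In ef88's history but not 8f45's: {176c, 56bf, 9b03, a57d, ef88, f486} — 6 commits.

6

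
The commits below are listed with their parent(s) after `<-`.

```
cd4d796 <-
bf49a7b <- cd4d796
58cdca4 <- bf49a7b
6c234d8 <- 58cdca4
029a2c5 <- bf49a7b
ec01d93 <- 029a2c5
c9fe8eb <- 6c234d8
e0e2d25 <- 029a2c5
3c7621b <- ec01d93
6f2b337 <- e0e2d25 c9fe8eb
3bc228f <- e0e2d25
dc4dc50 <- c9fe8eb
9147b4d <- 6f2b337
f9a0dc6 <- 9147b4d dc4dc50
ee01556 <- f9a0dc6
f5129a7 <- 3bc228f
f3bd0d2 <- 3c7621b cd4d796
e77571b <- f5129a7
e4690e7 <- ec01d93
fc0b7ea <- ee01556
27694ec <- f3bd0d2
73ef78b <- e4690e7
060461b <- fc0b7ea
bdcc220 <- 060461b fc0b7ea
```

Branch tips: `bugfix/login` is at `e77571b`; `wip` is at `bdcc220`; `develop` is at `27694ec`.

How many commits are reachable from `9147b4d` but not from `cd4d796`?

8

Reachable from 9147b4d: {029a2c5, 58cdca4, 6c234d8, 6f2b337, 9147b4d, bf49a7b, c9fe8eb, cd4d796, e0e2d25}.
Reachable from cd4d796: {cd4d796}.
In 9147b4d's history but not cd4d796's: {029a2c5, 58cdca4, 6c234d8, 6f2b337, 9147b4d, bf49a7b, c9fe8eb, e0e2d25} — 8 commits.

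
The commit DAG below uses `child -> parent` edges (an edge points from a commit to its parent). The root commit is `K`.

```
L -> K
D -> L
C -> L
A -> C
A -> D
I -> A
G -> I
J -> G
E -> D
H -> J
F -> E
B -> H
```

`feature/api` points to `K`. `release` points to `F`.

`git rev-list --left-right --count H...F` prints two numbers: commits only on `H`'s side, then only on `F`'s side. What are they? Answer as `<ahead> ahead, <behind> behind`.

6 ahead, 2 behind

Reachable from H: {A, C, D, G, H, I, J, K, L}.
Reachable from F: {D, E, F, K, L}.
Only in H's history (ahead): {A, C, G, H, I, J} — 6.
Only in F's history (behind): {E, F} — 2.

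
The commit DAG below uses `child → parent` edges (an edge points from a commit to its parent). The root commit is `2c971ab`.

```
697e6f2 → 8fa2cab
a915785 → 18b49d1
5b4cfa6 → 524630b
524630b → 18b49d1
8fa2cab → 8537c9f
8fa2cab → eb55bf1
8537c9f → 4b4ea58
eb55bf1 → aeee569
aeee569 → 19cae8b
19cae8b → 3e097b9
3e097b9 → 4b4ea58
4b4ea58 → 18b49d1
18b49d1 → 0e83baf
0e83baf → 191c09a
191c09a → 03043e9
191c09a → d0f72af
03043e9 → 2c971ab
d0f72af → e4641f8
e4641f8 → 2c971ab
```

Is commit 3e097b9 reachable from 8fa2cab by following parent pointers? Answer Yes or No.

Ancestors of 8fa2cab (commits reachable by following parents): {03043e9, 0e83baf, 18b49d1, 191c09a, 19cae8b, 2c971ab, 3e097b9, 4b4ea58, 8537c9f, 8fa2cab, aeee569, d0f72af, e4641f8, eb55bf1}.
3e097b9 is in that set, so it is an ancestor of 8fa2cab.

Yes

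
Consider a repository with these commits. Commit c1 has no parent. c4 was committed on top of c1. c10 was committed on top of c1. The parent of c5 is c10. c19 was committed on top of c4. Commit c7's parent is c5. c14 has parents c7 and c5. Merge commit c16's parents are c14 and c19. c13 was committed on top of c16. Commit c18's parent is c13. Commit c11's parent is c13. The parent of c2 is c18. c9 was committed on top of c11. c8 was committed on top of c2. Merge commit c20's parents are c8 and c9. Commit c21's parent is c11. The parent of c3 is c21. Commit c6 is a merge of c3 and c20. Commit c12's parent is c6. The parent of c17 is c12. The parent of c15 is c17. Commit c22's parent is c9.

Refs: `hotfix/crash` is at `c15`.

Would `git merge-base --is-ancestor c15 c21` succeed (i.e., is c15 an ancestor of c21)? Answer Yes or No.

Ancestors of c21: {c1, c10, c11, c13, c14, c16, c19, c21, c4, c5, c7}.
c15 is not in that set, so it is not an ancestor of c21.

No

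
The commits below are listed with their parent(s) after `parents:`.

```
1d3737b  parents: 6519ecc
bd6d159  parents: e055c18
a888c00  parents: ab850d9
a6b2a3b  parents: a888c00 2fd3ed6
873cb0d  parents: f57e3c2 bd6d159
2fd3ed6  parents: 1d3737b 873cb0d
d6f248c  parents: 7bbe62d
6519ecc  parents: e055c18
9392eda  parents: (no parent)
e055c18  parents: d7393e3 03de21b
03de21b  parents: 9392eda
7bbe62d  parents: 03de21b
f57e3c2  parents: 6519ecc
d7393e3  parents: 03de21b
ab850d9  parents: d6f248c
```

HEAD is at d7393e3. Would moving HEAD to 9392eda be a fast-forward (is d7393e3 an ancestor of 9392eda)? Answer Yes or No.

No

A fast-forward from d7393e3 to 9392eda is possible iff d7393e3 is an ancestor of 9392eda.
Ancestors of 9392eda: {9392eda}.
d7393e3 is not among them, so fast-forward is not possible.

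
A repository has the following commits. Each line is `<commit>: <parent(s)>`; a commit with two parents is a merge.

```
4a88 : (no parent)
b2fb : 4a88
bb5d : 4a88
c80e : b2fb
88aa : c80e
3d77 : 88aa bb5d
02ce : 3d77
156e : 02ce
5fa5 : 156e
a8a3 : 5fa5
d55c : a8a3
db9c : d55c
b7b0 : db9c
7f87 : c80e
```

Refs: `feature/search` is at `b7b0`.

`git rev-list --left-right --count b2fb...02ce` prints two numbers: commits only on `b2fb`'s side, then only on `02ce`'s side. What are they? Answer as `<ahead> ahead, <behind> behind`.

Reachable from b2fb: {4a88, b2fb}.
Reachable from 02ce: {02ce, 3d77, 4a88, 88aa, b2fb, bb5d, c80e}.
Only in b2fb's history (ahead): {} — 0.
Only in 02ce's history (behind): {02ce, 3d77, 88aa, bb5d, c80e} — 5.

0 ahead, 5 behind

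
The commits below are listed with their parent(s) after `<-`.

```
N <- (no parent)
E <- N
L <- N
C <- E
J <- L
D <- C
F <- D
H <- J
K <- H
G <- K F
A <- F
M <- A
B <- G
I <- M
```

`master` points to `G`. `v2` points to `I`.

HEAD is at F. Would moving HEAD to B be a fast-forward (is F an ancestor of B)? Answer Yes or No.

Yes

A fast-forward from F to B is possible iff F is an ancestor of B.
Ancestors of B: {B, C, D, E, F, G, H, J, K, L, N}.
F is among them, so fast-forward is possible.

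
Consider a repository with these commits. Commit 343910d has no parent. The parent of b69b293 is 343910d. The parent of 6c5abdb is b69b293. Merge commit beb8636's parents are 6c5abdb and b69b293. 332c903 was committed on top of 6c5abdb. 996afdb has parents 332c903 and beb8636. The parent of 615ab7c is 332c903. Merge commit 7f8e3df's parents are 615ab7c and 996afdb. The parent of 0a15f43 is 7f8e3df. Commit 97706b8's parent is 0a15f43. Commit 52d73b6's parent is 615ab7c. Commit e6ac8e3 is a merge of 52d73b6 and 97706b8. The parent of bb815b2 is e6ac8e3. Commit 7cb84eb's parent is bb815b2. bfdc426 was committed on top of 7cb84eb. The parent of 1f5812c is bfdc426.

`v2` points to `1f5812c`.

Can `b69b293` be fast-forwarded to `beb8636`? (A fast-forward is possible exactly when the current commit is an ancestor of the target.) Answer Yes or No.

A fast-forward from b69b293 to beb8636 is possible iff b69b293 is an ancestor of beb8636.
Ancestors of beb8636: {343910d, 6c5abdb, b69b293, beb8636}.
b69b293 is among them, so fast-forward is possible.

Yes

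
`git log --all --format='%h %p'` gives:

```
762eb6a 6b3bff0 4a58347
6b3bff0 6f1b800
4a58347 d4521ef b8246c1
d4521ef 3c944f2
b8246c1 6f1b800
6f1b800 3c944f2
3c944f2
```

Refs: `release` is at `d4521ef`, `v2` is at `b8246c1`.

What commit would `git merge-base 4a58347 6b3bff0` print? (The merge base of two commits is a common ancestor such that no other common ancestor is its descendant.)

Ancestors of 4a58347: {3c944f2, 4a58347, 6f1b800, b8246c1, d4521ef}.
Ancestors of 6b3bff0: {3c944f2, 6b3bff0, 6f1b800}.
Common ancestors: {3c944f2, 6f1b800}.
Among these, 6f1b800 is not an ancestor of any other common ancestor — it is the merge base.

6f1b800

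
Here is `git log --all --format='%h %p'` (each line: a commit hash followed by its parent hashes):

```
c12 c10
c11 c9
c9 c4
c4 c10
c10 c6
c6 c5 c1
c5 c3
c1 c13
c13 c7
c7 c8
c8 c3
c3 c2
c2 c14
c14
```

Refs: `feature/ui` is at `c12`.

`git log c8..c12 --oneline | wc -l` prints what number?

Reachable from c12: {c1, c10, c12, c13, c14, c2, c3, c5, c6, c7, c8}.
Reachable from c8: {c14, c2, c3, c8}.
In c12's history but not c8's: {c1, c10, c12, c13, c5, c6, c7} — 7 commits.

7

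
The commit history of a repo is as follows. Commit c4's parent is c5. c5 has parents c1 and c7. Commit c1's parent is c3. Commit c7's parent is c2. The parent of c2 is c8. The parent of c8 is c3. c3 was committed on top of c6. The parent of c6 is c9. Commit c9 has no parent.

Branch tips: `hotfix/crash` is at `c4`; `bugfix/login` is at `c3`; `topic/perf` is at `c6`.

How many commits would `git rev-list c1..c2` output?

Reachable from c2: {c2, c3, c6, c8, c9}.
Reachable from c1: {c1, c3, c6, c9}.
In c2's history but not c1's: {c2, c8} — 2 commits.

2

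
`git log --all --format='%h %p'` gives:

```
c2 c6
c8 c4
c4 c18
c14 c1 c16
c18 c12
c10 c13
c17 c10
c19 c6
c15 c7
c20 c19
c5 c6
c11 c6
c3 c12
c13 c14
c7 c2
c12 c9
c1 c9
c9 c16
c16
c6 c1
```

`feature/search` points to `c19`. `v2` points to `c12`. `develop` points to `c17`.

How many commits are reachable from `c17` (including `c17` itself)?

7

Walking parent pointers from c17: reachable set = {c1, c10, c13, c14, c16, c17, c9}.
That is 7 commits.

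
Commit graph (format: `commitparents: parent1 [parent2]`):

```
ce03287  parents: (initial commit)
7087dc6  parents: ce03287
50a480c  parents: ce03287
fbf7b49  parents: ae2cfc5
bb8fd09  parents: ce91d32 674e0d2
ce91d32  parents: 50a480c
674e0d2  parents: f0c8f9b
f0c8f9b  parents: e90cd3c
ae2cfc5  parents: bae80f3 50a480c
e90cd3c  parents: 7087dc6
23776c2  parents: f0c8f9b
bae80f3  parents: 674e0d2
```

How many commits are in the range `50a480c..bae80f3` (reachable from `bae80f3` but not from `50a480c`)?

5

Reachable from bae80f3: {674e0d2, 7087dc6, bae80f3, ce03287, e90cd3c, f0c8f9b}.
Reachable from 50a480c: {50a480c, ce03287}.
In bae80f3's history but not 50a480c's: {674e0d2, 7087dc6, bae80f3, e90cd3c, f0c8f9b} — 5 commits.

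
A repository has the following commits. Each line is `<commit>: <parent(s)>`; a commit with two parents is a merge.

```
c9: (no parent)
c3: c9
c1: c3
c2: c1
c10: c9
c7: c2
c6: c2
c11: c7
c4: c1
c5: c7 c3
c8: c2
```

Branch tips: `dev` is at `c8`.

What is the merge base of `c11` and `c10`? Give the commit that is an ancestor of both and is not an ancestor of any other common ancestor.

Ancestors of c11: {c1, c11, c2, c3, c7, c9}.
Ancestors of c10: {c10, c9}.
Common ancestors: {c9}.
The only common ancestor is c9, so it is the merge base.

c9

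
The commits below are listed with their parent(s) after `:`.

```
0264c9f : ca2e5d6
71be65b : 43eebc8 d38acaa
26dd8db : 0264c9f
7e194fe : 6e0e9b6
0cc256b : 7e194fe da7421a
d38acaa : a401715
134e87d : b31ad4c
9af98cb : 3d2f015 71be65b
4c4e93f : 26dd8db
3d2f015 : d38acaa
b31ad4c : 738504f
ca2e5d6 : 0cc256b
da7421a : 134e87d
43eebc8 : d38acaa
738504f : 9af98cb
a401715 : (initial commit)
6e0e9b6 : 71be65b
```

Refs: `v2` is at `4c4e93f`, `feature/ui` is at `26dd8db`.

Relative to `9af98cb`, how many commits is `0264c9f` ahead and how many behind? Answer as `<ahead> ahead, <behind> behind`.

9 ahead, 0 behind

Reachable from 0264c9f: {0264c9f, 0cc256b, 134e87d, 3d2f015, 43eebc8, 6e0e9b6, 71be65b, 738504f, 7e194fe, 9af98cb, a401715, b31ad4c, ca2e5d6, d38acaa, da7421a}.
Reachable from 9af98cb: {3d2f015, 43eebc8, 71be65b, 9af98cb, a401715, d38acaa}.
Only in 0264c9f's history (ahead): {0264c9f, 0cc256b, 134e87d, 6e0e9b6, 738504f, 7e194fe, b31ad4c, ca2e5d6, da7421a} — 9.
Only in 9af98cb's history (behind): {} — 0.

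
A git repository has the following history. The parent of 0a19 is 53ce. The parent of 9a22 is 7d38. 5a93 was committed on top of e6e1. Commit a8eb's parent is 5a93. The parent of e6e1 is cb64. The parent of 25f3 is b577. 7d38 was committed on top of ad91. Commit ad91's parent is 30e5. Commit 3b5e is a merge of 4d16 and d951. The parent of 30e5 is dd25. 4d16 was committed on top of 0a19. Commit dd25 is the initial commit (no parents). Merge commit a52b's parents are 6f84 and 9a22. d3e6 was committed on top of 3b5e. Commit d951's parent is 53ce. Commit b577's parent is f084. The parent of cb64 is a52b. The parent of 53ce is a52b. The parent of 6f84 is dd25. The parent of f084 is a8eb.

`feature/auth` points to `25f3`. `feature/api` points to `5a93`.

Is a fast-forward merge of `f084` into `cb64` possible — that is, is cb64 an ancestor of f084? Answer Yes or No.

A fast-forward from cb64 to f084 is possible iff cb64 is an ancestor of f084.
Ancestors of f084: {30e5, 5a93, 6f84, 7d38, 9a22, a52b, a8eb, ad91, cb64, dd25, e6e1, f084}.
cb64 is among them, so fast-forward is possible.

Yes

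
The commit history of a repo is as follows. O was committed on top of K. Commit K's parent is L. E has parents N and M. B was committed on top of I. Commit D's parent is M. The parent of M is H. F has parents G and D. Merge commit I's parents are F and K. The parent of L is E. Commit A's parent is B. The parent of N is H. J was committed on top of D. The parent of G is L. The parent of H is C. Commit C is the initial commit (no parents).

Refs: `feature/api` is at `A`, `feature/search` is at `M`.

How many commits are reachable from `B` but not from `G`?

Reachable from B: {B, C, D, E, F, G, H, I, K, L, M, N}.
Reachable from G: {C, E, G, H, L, M, N}.
In B's history but not G's: {B, D, F, I, K} — 5 commits.

5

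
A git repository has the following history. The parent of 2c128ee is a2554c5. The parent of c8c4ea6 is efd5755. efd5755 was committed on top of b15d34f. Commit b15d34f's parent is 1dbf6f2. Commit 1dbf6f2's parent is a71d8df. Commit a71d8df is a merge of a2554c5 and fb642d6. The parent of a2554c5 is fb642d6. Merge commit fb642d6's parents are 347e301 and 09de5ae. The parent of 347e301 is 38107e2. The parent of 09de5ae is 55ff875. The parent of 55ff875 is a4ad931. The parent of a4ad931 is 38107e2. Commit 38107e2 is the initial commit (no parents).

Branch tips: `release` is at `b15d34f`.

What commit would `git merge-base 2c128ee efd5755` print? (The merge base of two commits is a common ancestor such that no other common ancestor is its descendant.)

a2554c5

Ancestors of 2c128ee: {09de5ae, 2c128ee, 347e301, 38107e2, 55ff875, a2554c5, a4ad931, fb642d6}.
Ancestors of efd5755: {09de5ae, 1dbf6f2, 347e301, 38107e2, 55ff875, a2554c5, a4ad931, a71d8df, b15d34f, efd5755, fb642d6}.
Common ancestors: {09de5ae, 347e301, 38107e2, 55ff875, a2554c5, a4ad931, fb642d6}.
Among these, a2554c5 is not an ancestor of any other common ancestor — it is the merge base.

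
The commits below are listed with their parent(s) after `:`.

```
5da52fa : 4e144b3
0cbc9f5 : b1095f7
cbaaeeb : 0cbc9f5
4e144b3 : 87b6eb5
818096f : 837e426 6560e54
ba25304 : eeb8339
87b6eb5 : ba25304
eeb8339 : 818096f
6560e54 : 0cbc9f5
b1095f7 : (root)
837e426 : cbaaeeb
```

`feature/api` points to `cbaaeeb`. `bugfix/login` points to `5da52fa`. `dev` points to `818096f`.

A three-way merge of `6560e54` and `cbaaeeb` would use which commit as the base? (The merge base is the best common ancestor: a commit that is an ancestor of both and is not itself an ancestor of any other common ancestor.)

Ancestors of 6560e54: {0cbc9f5, 6560e54, b1095f7}.
Ancestors of cbaaeeb: {0cbc9f5, b1095f7, cbaaeeb}.
Common ancestors: {0cbc9f5, b1095f7}.
Among these, 0cbc9f5 is not an ancestor of any other common ancestor — it is the merge base.

0cbc9f5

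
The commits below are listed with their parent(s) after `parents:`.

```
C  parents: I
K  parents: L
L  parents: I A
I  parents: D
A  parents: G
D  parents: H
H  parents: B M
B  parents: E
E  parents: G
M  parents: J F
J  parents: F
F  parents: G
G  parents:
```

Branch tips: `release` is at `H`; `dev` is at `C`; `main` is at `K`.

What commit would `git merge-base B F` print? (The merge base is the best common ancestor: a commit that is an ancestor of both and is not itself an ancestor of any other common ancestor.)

Ancestors of B: {B, E, G}.
Ancestors of F: {F, G}.
Common ancestors: {G}.
The only common ancestor is G, so it is the merge base.

G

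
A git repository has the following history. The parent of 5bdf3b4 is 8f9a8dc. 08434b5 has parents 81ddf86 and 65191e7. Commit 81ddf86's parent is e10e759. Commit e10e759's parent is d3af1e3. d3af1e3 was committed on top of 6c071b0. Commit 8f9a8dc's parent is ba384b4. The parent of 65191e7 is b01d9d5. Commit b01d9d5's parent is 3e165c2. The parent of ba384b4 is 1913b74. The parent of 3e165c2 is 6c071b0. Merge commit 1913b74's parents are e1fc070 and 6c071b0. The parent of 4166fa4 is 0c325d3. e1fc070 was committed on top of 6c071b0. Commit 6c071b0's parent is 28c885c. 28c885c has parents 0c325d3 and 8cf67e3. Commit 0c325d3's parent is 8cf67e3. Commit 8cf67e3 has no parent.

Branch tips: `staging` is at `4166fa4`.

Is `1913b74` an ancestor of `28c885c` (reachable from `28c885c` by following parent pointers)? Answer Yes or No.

Ancestors of 28c885c: {0c325d3, 28c885c, 8cf67e3}.
1913b74 is not in that set, so it is not an ancestor of 28c885c.

No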